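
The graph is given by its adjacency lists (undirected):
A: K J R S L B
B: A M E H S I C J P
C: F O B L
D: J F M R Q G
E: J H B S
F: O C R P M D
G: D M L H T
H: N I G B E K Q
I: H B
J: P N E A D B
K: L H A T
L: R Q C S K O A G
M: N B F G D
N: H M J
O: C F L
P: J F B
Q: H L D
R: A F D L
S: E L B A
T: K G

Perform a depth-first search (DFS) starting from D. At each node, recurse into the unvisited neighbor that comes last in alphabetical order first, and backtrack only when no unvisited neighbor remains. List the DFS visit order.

D → R → L → S → E → J → P → F → O → C → B → M → N → H → Q → K → T → G → A → I

Visit D
D → R
R → L
L → S
S → E
E → J
J → P
P → F
F → O
O → C
C → B
B → M
M → N
N → H
H → Q
H → K
K → T
T → G
K → A
H → I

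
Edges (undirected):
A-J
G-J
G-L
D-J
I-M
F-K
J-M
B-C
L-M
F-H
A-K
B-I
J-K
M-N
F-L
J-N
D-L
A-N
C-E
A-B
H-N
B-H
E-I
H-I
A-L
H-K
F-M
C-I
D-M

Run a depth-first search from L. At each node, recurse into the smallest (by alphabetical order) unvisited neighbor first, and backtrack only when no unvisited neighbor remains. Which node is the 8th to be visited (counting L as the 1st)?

F

Visit L
L → A
A → B
B → C
C → E
E → I
I → H
H → F
F → K
K → J
J → D
D → M
M → N
J → G

Visit order: L, A, B, C, E, I, H, F, K, J, D, M, N, G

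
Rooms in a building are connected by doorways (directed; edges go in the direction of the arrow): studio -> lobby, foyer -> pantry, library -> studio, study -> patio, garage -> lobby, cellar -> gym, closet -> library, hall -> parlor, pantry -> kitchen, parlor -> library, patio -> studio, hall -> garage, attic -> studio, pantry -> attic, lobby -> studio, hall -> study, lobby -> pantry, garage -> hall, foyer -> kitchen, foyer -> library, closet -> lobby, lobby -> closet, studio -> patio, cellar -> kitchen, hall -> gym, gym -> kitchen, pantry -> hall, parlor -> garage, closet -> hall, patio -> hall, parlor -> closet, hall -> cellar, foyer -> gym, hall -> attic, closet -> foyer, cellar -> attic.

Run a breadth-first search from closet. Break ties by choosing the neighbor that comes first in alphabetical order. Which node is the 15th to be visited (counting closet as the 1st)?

Visit closet; enqueue foyer, hall, library, lobby → queue [foyer, hall, library, lobby]
Visit foyer; enqueue gym, kitchen, pantry → queue [hall, library, lobby, gym, kitchen, pantry]
Visit hall; enqueue attic, cellar, garage, parlor, study → queue [library, lobby, gym, kitchen, pantry, attic, cellar, garage, parlor, study]
Visit library; enqueue studio → queue [lobby, gym, kitchen, pantry, attic, cellar, garage, parlor, study, studio]
Visit lobby → queue [gym, kitchen, pantry, attic, cellar, garage, parlor, study, studio]
Visit gym → queue [kitchen, pantry, attic, cellar, garage, parlor, study, studio]
Visit kitchen → queue [pantry, attic, cellar, garage, parlor, study, studio]
Visit pantry → queue [attic, cellar, garage, parlor, study, studio]
Visit attic → queue [cellar, garage, parlor, study, studio]
Visit cellar → queue [garage, parlor, study, studio]
Visit garage → queue [parlor, study, studio]
Visit parlor → queue [study, studio]
Visit study; enqueue patio → queue [studio, patio]
Visit studio → queue [patio]
Visit patio → queue []

Visit order: closet, foyer, hall, library, lobby, gym, kitchen, pantry, attic, cellar, garage, parlor, study, studio, patio

patio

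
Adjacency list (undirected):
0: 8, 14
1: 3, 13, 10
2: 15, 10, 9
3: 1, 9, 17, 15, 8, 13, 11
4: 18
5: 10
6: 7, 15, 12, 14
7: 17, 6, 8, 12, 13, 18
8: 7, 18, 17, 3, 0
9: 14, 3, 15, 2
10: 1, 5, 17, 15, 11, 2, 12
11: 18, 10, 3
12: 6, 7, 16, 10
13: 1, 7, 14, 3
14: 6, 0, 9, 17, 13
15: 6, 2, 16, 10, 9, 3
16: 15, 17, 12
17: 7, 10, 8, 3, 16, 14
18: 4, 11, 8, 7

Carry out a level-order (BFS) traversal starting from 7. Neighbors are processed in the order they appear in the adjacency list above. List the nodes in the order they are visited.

Visit 7; enqueue 17, 6, 8, 12, 13, 18 → queue [17, 6, 8, 12, 13, 18]
Visit 17; enqueue 10, 3, 16, 14 → queue [6, 8, 12, 13, 18, 10, 3, 16, 14]
Visit 6; enqueue 15 → queue [8, 12, 13, 18, 10, 3, 16, 14, 15]
Visit 8; enqueue 0 → queue [12, 13, 18, 10, 3, 16, 14, 15, 0]
Visit 12 → queue [13, 18, 10, 3, 16, 14, 15, 0]
Visit 13; enqueue 1 → queue [18, 10, 3, 16, 14, 15, 0, 1]
Visit 18; enqueue 4, 11 → queue [10, 3, 16, 14, 15, 0, 1, 4, 11]
Visit 10; enqueue 5, 2 → queue [3, 16, 14, 15, 0, 1, 4, 11, 5, 2]
Visit 3; enqueue 9 → queue [16, 14, 15, 0, 1, 4, 11, 5, 2, 9]
Visit 16 → queue [14, 15, 0, 1, 4, 11, 5, 2, 9]
Visit 14 → queue [15, 0, 1, 4, 11, 5, 2, 9]
Visit 15 → queue [0, 1, 4, 11, 5, 2, 9]
Visit 0 → queue [1, 4, 11, 5, 2, 9]
Visit 1 → queue [4, 11, 5, 2, 9]
Visit 4 → queue [11, 5, 2, 9]
Visit 11 → queue [5, 2, 9]
Visit 5 → queue [2, 9]
Visit 2 → queue [9]
Visit 9 → queue []

7 → 17 → 6 → 8 → 12 → 13 → 18 → 10 → 3 → 16 → 14 → 15 → 0 → 1 → 4 → 11 → 5 → 2 → 9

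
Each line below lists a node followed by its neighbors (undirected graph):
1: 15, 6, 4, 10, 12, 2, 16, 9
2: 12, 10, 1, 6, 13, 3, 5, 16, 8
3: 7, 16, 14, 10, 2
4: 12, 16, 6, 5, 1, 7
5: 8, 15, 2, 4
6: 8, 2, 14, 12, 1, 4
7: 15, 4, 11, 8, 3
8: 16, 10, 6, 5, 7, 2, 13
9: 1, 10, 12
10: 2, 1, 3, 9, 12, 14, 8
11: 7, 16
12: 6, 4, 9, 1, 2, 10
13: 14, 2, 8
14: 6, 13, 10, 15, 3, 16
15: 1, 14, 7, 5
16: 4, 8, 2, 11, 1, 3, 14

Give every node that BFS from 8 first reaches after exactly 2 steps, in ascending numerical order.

Level 0: 8
Level 1: 2, 5, 6, 7, 10, 13, 16
Level 2: 1, 3, 4, 9, 11, 12, 14, 15

1, 3, 4, 9, 11, 12, 14, 15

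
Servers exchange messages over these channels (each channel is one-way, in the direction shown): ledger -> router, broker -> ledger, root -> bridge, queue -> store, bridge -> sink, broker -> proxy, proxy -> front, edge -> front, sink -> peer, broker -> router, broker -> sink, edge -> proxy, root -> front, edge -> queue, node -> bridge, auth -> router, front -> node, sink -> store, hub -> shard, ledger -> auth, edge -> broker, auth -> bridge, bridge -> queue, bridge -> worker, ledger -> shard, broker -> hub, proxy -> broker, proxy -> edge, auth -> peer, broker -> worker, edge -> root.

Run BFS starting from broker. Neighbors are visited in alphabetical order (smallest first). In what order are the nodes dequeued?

Visit broker; enqueue hub, ledger, proxy, router, sink, worker → queue [hub, ledger, proxy, router, sink, worker]
Visit hub; enqueue shard → queue [ledger, proxy, router, sink, worker, shard]
Visit ledger; enqueue auth → queue [proxy, router, sink, worker, shard, auth]
Visit proxy; enqueue edge, front → queue [router, sink, worker, shard, auth, edge, front]
Visit router → queue [sink, worker, shard, auth, edge, front]
Visit sink; enqueue peer, store → queue [worker, shard, auth, edge, front, peer, store]
Visit worker → queue [shard, auth, edge, front, peer, store]
Visit shard → queue [auth, edge, front, peer, store]
Visit auth; enqueue bridge → queue [edge, front, peer, store, bridge]
Visit edge; enqueue queue, root → queue [front, peer, store, bridge, queue, root]
Visit front; enqueue node → queue [peer, store, bridge, queue, root, node]
Visit peer → queue [store, bridge, queue, root, node]
Visit store → queue [bridge, queue, root, node]
Visit bridge → queue [queue, root, node]
Visit queue → queue [root, node]
Visit root → queue [node]
Visit node → queue []

broker hub ledger proxy router sink worker shard auth edge front peer store bridge queue root node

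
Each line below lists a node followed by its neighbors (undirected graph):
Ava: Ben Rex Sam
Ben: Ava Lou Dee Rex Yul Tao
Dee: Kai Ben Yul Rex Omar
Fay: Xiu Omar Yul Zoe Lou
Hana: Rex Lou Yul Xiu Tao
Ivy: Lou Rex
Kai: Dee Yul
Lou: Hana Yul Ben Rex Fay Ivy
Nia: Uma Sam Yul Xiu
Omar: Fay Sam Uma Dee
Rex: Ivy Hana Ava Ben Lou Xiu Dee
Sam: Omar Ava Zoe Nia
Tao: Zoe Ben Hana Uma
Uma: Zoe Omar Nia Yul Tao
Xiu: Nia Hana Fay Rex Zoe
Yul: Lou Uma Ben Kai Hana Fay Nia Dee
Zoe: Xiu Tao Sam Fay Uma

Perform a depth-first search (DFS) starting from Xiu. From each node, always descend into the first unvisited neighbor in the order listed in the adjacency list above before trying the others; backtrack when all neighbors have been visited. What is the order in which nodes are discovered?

Xiu, Nia, Uma, Zoe, Tao, Ben, Ava, Rex, Ivy, Lou, Hana, Yul, Kai, Dee, Omar, Fay, Sam

Visit Xiu
Xiu → Nia
Nia → Uma
Uma → Zoe
Zoe → Tao
Tao → Ben
Ben → Ava
Ava → Rex
Rex → Ivy
Ivy → Lou
Lou → Hana
Hana → Yul
Yul → Kai
Kai → Dee
Dee → Omar
Omar → Fay
Omar → Sam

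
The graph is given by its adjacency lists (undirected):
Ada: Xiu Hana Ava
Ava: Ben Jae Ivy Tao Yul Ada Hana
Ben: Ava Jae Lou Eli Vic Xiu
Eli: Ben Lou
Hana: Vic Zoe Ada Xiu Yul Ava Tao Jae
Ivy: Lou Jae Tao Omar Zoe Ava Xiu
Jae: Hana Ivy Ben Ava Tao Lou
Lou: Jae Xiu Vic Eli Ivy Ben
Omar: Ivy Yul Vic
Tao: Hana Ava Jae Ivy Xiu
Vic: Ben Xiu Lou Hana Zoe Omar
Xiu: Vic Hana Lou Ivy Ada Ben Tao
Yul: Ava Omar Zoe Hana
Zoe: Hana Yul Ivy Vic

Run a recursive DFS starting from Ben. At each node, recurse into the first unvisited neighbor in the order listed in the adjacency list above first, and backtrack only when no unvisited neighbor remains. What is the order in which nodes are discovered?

Visit Ben
Ben → Ava
Ava → Jae
Jae → Hana
Hana → Vic
Vic → Xiu
Xiu → Lou
Lou → Eli
Lou → Ivy
Ivy → Tao
Ivy → Omar
Omar → Yul
Yul → Zoe
Xiu → Ada

Ben, Ava, Jae, Hana, Vic, Xiu, Lou, Eli, Ivy, Tao, Omar, Yul, Zoe, Ada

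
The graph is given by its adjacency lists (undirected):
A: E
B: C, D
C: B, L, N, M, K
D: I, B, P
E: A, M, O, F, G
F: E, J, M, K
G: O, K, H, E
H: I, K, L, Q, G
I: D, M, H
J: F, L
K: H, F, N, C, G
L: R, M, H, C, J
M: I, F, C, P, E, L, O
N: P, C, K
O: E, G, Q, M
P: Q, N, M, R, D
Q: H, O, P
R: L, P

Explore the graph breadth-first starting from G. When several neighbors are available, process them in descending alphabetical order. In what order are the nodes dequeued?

Visit G; enqueue O, K, H, E → queue [O, K, H, E]
Visit O; enqueue Q, M → queue [K, H, E, Q, M]
Visit K; enqueue N, F, C → queue [H, E, Q, M, N, F, C]
Visit H; enqueue L, I → queue [E, Q, M, N, F, C, L, I]
Visit E; enqueue A → queue [Q, M, N, F, C, L, I, A]
Visit Q; enqueue P → queue [M, N, F, C, L, I, A, P]
Visit M → queue [N, F, C, L, I, A, P]
Visit N → queue [F, C, L, I, A, P]
Visit F; enqueue J → queue [C, L, I, A, P, J]
Visit C; enqueue B → queue [L, I, A, P, J, B]
Visit L; enqueue R → queue [I, A, P, J, B, R]
Visit I; enqueue D → queue [A, P, J, B, R, D]
Visit A → queue [P, J, B, R, D]
Visit P → queue [J, B, R, D]
Visit J → queue [B, R, D]
Visit B → queue [R, D]
Visit R → queue [D]
Visit D → queue []

G -> O -> K -> H -> E -> Q -> M -> N -> F -> C -> L -> I -> A -> P -> J -> B -> R -> D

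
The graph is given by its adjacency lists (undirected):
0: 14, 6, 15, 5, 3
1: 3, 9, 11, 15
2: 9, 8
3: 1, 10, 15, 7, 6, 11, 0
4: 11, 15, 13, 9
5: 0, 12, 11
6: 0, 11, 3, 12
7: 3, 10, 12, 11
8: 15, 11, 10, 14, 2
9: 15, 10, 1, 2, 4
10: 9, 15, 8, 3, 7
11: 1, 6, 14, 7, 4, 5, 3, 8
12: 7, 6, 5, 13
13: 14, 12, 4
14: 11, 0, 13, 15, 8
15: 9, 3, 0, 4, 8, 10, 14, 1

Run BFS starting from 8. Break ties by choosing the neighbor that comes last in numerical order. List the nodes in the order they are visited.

8 -> 15 -> 14 -> 11 -> 10 -> 2 -> 9 -> 4 -> 3 -> 1 -> 0 -> 13 -> 7 -> 6 -> 5 -> 12

Visit 8; enqueue 15, 14, 11, 10, 2 → queue [15, 14, 11, 10, 2]
Visit 15; enqueue 9, 4, 3, 1, 0 → queue [14, 11, 10, 2, 9, 4, 3, 1, 0]
Visit 14; enqueue 13 → queue [11, 10, 2, 9, 4, 3, 1, 0, 13]
Visit 11; enqueue 7, 6, 5 → queue [10, 2, 9, 4, 3, 1, 0, 13, 7, 6, 5]
Visit 10 → queue [2, 9, 4, 3, 1, 0, 13, 7, 6, 5]
Visit 2 → queue [9, 4, 3, 1, 0, 13, 7, 6, 5]
Visit 9 → queue [4, 3, 1, 0, 13, 7, 6, 5]
Visit 4 → queue [3, 1, 0, 13, 7, 6, 5]
Visit 3 → queue [1, 0, 13, 7, 6, 5]
Visit 1 → queue [0, 13, 7, 6, 5]
Visit 0 → queue [13, 7, 6, 5]
Visit 13; enqueue 12 → queue [7, 6, 5, 12]
Visit 7 → queue [6, 5, 12]
Visit 6 → queue [5, 12]
Visit 5 → queue [12]
Visit 12 → queue []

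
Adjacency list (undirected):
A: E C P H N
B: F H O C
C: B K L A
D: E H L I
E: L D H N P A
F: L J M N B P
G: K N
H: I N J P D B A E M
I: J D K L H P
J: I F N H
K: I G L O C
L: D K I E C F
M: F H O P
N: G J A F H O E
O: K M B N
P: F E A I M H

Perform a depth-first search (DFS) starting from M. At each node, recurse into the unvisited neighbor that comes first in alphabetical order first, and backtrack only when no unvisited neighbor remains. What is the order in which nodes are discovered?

Visit M
M → F
F → B
B → C
C → A
A → E
E → D
D → H
H → I
I → J
J → N
N → G
G → K
K → L
K → O
I → P

M F B C A E D H I J N G K L O P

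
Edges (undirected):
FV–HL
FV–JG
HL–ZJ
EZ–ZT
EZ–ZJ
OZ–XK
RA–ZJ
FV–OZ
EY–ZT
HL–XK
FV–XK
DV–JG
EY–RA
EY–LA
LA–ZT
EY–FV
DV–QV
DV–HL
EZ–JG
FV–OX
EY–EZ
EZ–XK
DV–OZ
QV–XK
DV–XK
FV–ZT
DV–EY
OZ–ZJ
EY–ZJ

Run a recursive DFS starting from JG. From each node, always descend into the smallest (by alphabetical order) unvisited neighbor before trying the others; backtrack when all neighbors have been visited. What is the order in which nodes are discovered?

Visit JG
JG → DV
DV → EY
EY → EZ
EZ → XK
XK → FV
FV → HL
HL → ZJ
ZJ → OZ
ZJ → RA
FV → OX
FV → ZT
ZT → LA
XK → QV

JG -> DV -> EY -> EZ -> XK -> FV -> HL -> ZJ -> OZ -> RA -> OX -> ZT -> LA -> QV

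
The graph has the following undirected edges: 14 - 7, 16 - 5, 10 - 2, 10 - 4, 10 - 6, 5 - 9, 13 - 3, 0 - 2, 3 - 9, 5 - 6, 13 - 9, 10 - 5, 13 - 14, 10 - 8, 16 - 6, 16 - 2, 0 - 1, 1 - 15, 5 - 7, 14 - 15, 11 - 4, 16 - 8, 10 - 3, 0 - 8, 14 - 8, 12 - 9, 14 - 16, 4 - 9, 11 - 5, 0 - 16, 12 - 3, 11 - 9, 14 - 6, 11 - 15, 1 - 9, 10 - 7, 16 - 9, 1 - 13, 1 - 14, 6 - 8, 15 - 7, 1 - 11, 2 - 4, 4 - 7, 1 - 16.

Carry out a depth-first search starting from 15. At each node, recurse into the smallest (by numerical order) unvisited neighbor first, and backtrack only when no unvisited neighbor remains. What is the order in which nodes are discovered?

Visit 15
15 → 1
1 → 0
0 → 2
2 → 4
4 → 7
7 → 5
5 → 6
6 → 8
8 → 10
10 → 3
3 → 9
9 → 11
9 → 12
9 → 13
13 → 14
14 → 16

15, 1, 0, 2, 4, 7, 5, 6, 8, 10, 3, 9, 11, 12, 13, 14, 16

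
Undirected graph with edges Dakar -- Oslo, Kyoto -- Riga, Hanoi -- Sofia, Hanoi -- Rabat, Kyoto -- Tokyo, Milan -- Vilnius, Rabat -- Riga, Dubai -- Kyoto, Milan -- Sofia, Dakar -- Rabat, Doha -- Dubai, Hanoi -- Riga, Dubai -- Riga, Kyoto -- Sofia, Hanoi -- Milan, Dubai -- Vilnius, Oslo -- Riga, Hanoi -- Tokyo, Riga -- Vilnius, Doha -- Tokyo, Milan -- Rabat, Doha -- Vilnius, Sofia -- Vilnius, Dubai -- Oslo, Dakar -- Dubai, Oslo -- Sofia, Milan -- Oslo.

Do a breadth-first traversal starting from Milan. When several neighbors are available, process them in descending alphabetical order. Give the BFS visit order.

Visit Milan; enqueue Vilnius, Sofia, Rabat, Oslo, Hanoi → queue [Vilnius, Sofia, Rabat, Oslo, Hanoi]
Visit Vilnius; enqueue Riga, Dubai, Doha → queue [Sofia, Rabat, Oslo, Hanoi, Riga, Dubai, Doha]
Visit Sofia; enqueue Kyoto → queue [Rabat, Oslo, Hanoi, Riga, Dubai, Doha, Kyoto]
Visit Rabat; enqueue Dakar → queue [Oslo, Hanoi, Riga, Dubai, Doha, Kyoto, Dakar]
Visit Oslo → queue [Hanoi, Riga, Dubai, Doha, Kyoto, Dakar]
Visit Hanoi; enqueue Tokyo → queue [Riga, Dubai, Doha, Kyoto, Dakar, Tokyo]
Visit Riga → queue [Dubai, Doha, Kyoto, Dakar, Tokyo]
Visit Dubai → queue [Doha, Kyoto, Dakar, Tokyo]
Visit Doha → queue [Kyoto, Dakar, Tokyo]
Visit Kyoto → queue [Dakar, Tokyo]
Visit Dakar → queue [Tokyo]
Visit Tokyo → queue []

Milan, Vilnius, Sofia, Rabat, Oslo, Hanoi, Riga, Dubai, Doha, Kyoto, Dakar, Tokyo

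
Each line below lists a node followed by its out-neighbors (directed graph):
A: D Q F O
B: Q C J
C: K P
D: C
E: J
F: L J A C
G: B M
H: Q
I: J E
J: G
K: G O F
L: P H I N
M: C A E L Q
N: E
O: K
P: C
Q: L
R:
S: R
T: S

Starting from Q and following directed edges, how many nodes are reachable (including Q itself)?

BFS from Q visits: Q, L, P, H, I, N, C, J, E, K, G, O, F, B, M, A, D
Reachable nodes: 17 of 20 total.

17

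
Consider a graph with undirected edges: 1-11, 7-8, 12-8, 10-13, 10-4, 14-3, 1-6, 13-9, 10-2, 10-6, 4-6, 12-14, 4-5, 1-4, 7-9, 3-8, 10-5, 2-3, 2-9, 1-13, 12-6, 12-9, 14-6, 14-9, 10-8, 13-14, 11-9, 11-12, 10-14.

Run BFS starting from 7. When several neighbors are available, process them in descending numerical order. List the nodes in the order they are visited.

7 -> 9 -> 8 -> 14 -> 13 -> 12 -> 11 -> 2 -> 10 -> 3 -> 6 -> 1 -> 5 -> 4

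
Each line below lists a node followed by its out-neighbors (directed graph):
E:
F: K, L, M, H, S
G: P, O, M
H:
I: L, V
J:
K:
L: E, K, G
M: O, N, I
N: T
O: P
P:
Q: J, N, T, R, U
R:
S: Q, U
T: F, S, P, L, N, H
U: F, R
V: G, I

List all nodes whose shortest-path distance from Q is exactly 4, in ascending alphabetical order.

Level 0: Q
Level 1: J, N, R, T, U
Level 2: F, H, L, P, S
Level 3: E, G, K, M
Level 4: I, O
Level 5: V

I, O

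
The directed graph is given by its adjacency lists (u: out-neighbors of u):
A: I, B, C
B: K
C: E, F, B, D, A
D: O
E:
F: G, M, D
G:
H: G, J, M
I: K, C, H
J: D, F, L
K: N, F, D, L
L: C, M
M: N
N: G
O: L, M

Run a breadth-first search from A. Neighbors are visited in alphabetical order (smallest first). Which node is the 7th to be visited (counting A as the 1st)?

E

Visit A; enqueue B, C, I → queue [B, C, I]
Visit B; enqueue K → queue [C, I, K]
Visit C; enqueue D, E, F → queue [I, K, D, E, F]
Visit I; enqueue H → queue [K, D, E, F, H]
Visit K; enqueue L, N → queue [D, E, F, H, L, N]
Visit D; enqueue O → queue [E, F, H, L, N, O]
Visit E → queue [F, H, L, N, O]
Visit F; enqueue G, M → queue [H, L, N, O, G, M]
Visit H; enqueue J → queue [L, N, O, G, M, J]
Visit L → queue [N, O, G, M, J]
Visit N → queue [O, G, M, J]
Visit O → queue [G, M, J]
Visit G → queue [M, J]
Visit M → queue [J]
Visit J → queue []

Visit order: A, B, C, I, K, D, E, F, H, L, N, O, G, M, J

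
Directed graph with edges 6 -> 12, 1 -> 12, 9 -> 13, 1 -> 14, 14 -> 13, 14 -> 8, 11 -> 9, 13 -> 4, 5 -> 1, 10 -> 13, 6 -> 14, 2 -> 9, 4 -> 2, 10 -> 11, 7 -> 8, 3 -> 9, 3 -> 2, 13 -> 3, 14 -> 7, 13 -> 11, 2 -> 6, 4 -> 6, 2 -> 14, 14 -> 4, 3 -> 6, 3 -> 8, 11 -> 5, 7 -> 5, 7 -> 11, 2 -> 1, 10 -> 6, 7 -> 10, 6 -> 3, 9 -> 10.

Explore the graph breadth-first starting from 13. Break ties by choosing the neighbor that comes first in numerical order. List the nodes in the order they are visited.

13 3 4 11 2 6 8 9 5 1 14 12 10 7

Visit 13; enqueue 3, 4, 11 → queue [3, 4, 11]
Visit 3; enqueue 2, 6, 8, 9 → queue [4, 11, 2, 6, 8, 9]
Visit 4 → queue [11, 2, 6, 8, 9]
Visit 11; enqueue 5 → queue [2, 6, 8, 9, 5]
Visit 2; enqueue 1, 14 → queue [6, 8, 9, 5, 1, 14]
Visit 6; enqueue 12 → queue [8, 9, 5, 1, 14, 12]
Visit 8 → queue [9, 5, 1, 14, 12]
Visit 9; enqueue 10 → queue [5, 1, 14, 12, 10]
Visit 5 → queue [1, 14, 12, 10]
Visit 1 → queue [14, 12, 10]
Visit 14; enqueue 7 → queue [12, 10, 7]
Visit 12 → queue [10, 7]
Visit 10 → queue [7]
Visit 7 → queue []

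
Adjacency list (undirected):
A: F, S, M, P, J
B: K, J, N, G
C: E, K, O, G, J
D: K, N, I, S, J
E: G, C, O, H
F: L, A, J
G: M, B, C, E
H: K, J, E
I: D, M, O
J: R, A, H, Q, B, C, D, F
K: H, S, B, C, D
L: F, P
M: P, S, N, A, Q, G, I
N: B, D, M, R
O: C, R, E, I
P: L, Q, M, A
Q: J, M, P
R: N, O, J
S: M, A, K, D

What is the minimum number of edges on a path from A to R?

Level 0: A
Level 1: F, J, M, P, S
Level 2: B, C, D, G, H, I, K, L, N, Q, R
Level 3: E, O
R first appears at level 2.

2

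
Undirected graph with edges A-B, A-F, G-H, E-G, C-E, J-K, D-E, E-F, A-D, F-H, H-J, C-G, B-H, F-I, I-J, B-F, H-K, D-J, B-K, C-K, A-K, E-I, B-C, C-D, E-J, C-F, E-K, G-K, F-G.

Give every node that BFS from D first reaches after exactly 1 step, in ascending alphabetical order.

A, C, E, J

Level 0: D
Level 1: A, C, E, J
Level 2: B, F, G, H, I, K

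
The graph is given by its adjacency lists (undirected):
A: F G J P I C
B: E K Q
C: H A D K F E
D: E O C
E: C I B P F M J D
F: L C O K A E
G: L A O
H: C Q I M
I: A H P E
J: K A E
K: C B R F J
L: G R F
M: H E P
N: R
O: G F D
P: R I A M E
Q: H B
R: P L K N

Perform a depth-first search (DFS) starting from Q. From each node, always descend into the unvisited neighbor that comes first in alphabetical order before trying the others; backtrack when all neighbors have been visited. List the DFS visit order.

Q → B → E → C → A → F → K → J → R → L → G → O → D → N → P → I → H → M

Visit Q
Q → B
B → E
E → C
C → A
A → F
F → K
K → J
K → R
R → L
L → G
G → O
O → D
R → N
R → P
P → I
I → H
H → M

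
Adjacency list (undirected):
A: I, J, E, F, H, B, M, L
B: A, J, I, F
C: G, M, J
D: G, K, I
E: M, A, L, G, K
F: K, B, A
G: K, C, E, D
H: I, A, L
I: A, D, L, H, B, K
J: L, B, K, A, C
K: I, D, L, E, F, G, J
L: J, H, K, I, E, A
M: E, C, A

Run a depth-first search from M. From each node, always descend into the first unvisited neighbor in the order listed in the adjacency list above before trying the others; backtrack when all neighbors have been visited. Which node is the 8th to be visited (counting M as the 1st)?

Visit M
M → E
E → A
A → I
I → D
D → G
G → K
K → L
L → J
J → B
B → F
J → C
L → H

Visit order: M, E, A, I, D, G, K, L, J, B, F, C, H

L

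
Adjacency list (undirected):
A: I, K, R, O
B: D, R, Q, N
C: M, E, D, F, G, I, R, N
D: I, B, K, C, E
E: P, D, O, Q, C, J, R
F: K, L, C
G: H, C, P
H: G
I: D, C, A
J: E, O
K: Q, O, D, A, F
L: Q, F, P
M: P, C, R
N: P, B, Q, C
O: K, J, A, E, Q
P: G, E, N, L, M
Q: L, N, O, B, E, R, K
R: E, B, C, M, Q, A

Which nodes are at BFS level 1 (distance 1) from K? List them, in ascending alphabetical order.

A, D, F, O, Q

Level 0: K
Level 1: A, D, F, O, Q
Level 2: B, C, E, I, J, L, N, R
Level 3: G, M, P
Level 4: H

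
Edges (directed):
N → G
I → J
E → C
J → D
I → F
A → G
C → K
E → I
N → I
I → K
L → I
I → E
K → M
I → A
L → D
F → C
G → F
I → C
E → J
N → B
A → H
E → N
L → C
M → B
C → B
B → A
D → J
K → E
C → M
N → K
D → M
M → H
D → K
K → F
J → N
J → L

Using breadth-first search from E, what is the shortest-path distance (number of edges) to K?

Level 0: E
Level 1: C, I, J, N
Level 2: A, B, D, F, G, K, L, M
Level 3: H
K first appears at level 2.

2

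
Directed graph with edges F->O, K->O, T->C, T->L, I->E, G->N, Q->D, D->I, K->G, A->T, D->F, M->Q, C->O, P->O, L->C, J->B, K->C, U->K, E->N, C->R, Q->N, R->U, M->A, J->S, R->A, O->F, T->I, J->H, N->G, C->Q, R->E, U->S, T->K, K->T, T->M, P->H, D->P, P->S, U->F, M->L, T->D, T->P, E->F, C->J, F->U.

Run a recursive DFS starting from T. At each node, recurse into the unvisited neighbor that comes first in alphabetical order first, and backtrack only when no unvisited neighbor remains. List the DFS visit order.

T, C, J, B, H, S, O, F, U, K, G, N, Q, D, I, E, P, R, A, L, M

Visit T
T → C
C → J
J → B
J → H
J → S
C → O
O → F
F → U
U → K
K → G
G → N
C → Q
Q → D
D → I
I → E
D → P
C → R
R → A
T → L
T → M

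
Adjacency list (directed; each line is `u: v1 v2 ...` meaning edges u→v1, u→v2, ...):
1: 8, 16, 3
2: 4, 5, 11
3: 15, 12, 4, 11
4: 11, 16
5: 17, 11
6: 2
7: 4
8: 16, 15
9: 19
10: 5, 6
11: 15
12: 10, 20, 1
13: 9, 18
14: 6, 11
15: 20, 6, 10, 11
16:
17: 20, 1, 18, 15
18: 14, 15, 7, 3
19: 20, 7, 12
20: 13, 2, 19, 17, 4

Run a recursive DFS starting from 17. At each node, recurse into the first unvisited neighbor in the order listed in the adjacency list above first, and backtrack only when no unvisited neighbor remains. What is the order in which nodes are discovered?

Visit 17
17 → 20
20 → 13
13 → 9
9 → 19
19 → 7
7 → 4
4 → 11
11 → 15
15 → 6
6 → 2
2 → 5
15 → 10
4 → 16
19 → 12
12 → 1
1 → 8
1 → 3
13 → 18
18 → 14

17 20 13 9 19 7 4 11 15 6 2 5 10 16 12 1 8 3 18 14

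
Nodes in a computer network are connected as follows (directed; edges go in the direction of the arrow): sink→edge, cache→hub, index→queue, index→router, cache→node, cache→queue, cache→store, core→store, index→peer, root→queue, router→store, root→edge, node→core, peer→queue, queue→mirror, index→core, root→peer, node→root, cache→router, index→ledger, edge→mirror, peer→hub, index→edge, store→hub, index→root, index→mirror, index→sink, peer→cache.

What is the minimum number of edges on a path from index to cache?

Level 0: index
Level 1: core, edge, ledger, mirror, peer, queue, root, router, sink
Level 2: cache, hub, store
Level 3: node
cache first appears at level 2.

2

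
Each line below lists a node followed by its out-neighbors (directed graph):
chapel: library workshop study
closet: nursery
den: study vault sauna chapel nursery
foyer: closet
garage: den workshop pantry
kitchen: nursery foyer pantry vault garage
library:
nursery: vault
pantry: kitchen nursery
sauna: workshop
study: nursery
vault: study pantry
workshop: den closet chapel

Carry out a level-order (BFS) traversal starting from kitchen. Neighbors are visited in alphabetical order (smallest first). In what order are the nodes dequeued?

kitchen -> foyer -> garage -> nursery -> pantry -> vault -> closet -> den -> workshop -> study -> chapel -> sauna -> library

Visit kitchen; enqueue foyer, garage, nursery, pantry, vault → queue [foyer, garage, nursery, pantry, vault]
Visit foyer; enqueue closet → queue [garage, nursery, pantry, vault, closet]
Visit garage; enqueue den, workshop → queue [nursery, pantry, vault, closet, den, workshop]
Visit nursery → queue [pantry, vault, closet, den, workshop]
Visit pantry → queue [vault, closet, den, workshop]
Visit vault; enqueue study → queue [closet, den, workshop, study]
Visit closet → queue [den, workshop, study]
Visit den; enqueue chapel, sauna → queue [workshop, study, chapel, sauna]
Visit workshop → queue [study, chapel, sauna]
Visit study → queue [chapel, sauna]
Visit chapel; enqueue library → queue [sauna, library]
Visit sauna → queue [library]
Visit library → queue []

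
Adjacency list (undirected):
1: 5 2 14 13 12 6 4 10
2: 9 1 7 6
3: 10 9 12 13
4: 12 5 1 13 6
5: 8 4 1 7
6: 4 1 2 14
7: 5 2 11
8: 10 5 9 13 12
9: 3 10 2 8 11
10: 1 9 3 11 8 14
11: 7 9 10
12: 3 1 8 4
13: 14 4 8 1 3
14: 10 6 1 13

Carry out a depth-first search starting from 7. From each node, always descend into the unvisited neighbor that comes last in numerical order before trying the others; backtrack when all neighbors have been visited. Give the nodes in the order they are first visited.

7, 11, 10, 14, 13, 8, 12, 4, 6, 2, 9, 3, 1, 5

Visit 7
7 → 11
11 → 10
10 → 14
14 → 13
13 → 8
8 → 12
12 → 4
4 → 6
6 → 2
2 → 9
9 → 3
2 → 1
1 → 5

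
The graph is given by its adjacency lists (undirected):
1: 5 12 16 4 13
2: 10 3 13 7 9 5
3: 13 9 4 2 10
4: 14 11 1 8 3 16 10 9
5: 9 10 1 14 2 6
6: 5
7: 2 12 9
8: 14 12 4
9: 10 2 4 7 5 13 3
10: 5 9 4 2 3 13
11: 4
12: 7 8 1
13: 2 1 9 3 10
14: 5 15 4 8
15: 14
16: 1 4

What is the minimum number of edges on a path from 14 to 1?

Level 0: 14
Level 1: 4, 5, 8, 15
Level 2: 1, 2, 3, 6, 9, 10, 11, 12, 16
Level 3: 7, 13
1 first appears at level 2.

2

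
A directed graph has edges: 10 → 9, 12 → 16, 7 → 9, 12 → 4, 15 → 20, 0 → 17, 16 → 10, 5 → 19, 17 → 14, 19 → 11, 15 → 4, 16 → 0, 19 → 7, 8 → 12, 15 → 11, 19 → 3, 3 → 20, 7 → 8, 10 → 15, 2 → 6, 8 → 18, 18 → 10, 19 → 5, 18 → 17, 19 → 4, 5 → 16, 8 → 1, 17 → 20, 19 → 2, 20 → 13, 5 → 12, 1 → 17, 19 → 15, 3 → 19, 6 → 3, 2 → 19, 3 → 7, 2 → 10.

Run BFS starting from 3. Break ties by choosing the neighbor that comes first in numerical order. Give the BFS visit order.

3, 7, 19, 20, 8, 9, 2, 4, 5, 11, 15, 13, 1, 12, 18, 6, 10, 16, 17, 0, 14

Visit 3; enqueue 7, 19, 20 → queue [7, 19, 20]
Visit 7; enqueue 8, 9 → queue [19, 20, 8, 9]
Visit 19; enqueue 2, 4, 5, 11, 15 → queue [20, 8, 9, 2, 4, 5, 11, 15]
Visit 20; enqueue 13 → queue [8, 9, 2, 4, 5, 11, 15, 13]
Visit 8; enqueue 1, 12, 18 → queue [9, 2, 4, 5, 11, 15, 13, 1, 12, 18]
Visit 9 → queue [2, 4, 5, 11, 15, 13, 1, 12, 18]
Visit 2; enqueue 6, 10 → queue [4, 5, 11, 15, 13, 1, 12, 18, 6, 10]
Visit 4 → queue [5, 11, 15, 13, 1, 12, 18, 6, 10]
Visit 5; enqueue 16 → queue [11, 15, 13, 1, 12, 18, 6, 10, 16]
Visit 11 → queue [15, 13, 1, 12, 18, 6, 10, 16]
Visit 15 → queue [13, 1, 12, 18, 6, 10, 16]
Visit 13 → queue [1, 12, 18, 6, 10, 16]
Visit 1; enqueue 17 → queue [12, 18, 6, 10, 16, 17]
Visit 12 → queue [18, 6, 10, 16, 17]
Visit 18 → queue [6, 10, 16, 17]
Visit 6 → queue [10, 16, 17]
Visit 10 → queue [16, 17]
Visit 16; enqueue 0 → queue [17, 0]
Visit 17; enqueue 14 → queue [0, 14]
Visit 0 → queue [14]
Visit 14 → queue []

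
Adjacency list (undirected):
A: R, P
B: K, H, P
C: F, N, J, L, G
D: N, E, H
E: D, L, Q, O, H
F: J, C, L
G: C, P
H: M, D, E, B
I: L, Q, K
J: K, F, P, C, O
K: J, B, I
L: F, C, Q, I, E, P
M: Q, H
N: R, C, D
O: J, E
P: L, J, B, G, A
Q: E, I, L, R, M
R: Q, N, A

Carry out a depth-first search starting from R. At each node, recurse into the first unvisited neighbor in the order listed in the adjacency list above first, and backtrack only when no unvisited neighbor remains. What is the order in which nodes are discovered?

R -> Q -> E -> D -> N -> C -> F -> J -> K -> B -> H -> M -> P -> L -> I -> G -> A -> O

Visit R
R → Q
Q → E
E → D
D → N
N → C
C → F
F → J
J → K
K → B
B → H
H → M
B → P
P → L
L → I
P → G
P → A
J → O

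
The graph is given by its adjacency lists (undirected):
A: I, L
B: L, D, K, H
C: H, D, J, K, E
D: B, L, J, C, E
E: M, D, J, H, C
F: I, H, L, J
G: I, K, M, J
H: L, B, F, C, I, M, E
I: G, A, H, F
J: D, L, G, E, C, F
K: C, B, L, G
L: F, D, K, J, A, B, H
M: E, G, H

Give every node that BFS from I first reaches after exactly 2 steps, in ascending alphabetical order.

Level 0: I
Level 1: A, F, G, H
Level 2: B, C, E, J, K, L, M
Level 3: D

B, C, E, J, K, L, M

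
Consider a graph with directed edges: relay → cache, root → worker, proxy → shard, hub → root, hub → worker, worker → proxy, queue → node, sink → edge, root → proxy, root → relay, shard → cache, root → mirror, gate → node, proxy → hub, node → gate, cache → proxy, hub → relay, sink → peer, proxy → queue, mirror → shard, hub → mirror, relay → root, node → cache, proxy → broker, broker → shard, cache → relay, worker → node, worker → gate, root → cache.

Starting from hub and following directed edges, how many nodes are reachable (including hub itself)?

BFS from hub visits: hub, mirror, relay, root, worker, shard, cache, proxy, gate, node, broker, queue
Reachable nodes: 12 of 15 total.

12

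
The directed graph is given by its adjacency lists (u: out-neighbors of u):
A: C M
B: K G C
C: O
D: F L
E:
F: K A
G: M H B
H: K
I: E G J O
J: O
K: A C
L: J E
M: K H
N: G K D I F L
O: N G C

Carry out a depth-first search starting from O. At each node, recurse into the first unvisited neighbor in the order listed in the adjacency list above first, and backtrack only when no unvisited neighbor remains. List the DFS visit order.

O -> N -> G -> M -> K -> A -> C -> H -> B -> D -> F -> L -> J -> E -> I

Visit O
O → N
N → G
G → M
M → K
K → A
A → C
M → H
G → B
N → D
D → F
D → L
L → J
L → E
N → I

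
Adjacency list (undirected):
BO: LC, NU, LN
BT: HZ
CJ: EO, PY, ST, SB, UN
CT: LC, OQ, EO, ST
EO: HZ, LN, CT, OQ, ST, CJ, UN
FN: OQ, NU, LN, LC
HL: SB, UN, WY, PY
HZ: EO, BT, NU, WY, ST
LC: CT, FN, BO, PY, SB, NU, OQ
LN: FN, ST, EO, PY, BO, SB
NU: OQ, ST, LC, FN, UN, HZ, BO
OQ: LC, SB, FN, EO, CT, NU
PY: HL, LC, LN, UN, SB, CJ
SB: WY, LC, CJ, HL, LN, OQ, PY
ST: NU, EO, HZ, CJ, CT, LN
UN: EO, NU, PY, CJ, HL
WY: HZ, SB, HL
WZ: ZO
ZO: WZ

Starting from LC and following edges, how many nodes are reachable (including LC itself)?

BFS from LC visits: LC, CT, FN, BO, PY, SB, NU, OQ, EO, ST, LN, HL, UN, CJ, WY, HZ, BT
Reachable nodes: 17 of 19 total.

17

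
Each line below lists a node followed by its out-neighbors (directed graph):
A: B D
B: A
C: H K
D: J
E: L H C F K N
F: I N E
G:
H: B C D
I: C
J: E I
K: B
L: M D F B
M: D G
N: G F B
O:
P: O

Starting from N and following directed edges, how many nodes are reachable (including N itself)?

BFS from N visits: N, G, F, B, I, E, A, C, L, H, K, D, M, J
Reachable nodes: 14 of 16 total.

14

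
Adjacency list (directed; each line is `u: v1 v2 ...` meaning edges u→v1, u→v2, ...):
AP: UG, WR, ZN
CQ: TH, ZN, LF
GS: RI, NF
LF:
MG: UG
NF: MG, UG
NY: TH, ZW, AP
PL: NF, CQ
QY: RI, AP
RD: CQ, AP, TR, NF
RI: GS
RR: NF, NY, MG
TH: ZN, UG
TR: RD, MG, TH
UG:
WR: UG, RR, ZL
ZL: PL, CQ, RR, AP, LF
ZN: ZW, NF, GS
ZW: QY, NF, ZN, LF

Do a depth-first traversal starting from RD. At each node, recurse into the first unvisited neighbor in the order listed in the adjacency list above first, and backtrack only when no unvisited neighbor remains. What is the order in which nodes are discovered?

RD → CQ → TH → ZN → ZW → QY → RI → GS → NF → MG → UG → AP → WR → RR → NY → ZL → PL → LF → TR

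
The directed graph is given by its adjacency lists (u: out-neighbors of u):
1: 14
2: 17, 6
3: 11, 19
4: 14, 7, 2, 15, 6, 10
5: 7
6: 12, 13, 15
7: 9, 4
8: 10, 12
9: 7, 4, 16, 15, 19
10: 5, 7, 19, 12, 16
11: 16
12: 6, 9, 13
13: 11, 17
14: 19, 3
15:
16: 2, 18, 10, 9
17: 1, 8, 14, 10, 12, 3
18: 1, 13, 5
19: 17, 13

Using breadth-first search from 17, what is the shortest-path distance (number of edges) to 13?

Level 0: 17
Level 1: 1, 3, 8, 10, 12, 14
Level 2: 5, 6, 7, 9, 11, 13, 16, 19
Level 3: 2, 4, 15, 18
13 first appears at level 2.

2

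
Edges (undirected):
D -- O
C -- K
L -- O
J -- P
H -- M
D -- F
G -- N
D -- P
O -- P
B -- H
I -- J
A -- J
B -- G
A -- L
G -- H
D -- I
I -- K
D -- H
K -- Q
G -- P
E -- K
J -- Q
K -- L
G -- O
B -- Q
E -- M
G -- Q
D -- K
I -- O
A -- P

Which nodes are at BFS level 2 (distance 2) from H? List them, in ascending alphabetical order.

E, F, I, K, N, O, P, Q

Level 0: H
Level 1: B, D, G, M
Level 2: E, F, I, K, N, O, P, Q
Level 3: A, C, J, L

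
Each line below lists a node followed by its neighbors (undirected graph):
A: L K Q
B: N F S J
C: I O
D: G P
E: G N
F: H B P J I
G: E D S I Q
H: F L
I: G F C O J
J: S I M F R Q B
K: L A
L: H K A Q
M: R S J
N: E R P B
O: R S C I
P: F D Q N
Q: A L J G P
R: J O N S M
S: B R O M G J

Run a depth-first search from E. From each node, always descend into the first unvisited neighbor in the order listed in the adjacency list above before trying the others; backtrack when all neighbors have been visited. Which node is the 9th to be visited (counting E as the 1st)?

Visit E
E → G
G → D
D → P
P → F
F → H
H → L
L → K
K → A
A → Q
Q → J
J → S
S → B
B → N
N → R
R → O
O → C
C → I
R → M

Visit order: E, G, D, P, F, H, L, K, A, Q, J, S, B, N, R, O, C, I, M

A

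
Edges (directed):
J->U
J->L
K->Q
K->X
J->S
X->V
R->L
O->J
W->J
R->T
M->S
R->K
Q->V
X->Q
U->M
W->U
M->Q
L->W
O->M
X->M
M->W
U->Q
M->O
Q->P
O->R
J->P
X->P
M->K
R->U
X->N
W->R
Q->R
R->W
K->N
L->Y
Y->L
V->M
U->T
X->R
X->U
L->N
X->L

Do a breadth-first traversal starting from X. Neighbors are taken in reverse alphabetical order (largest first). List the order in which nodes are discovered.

X -> V -> U -> R -> Q -> P -> N -> M -> L -> T -> W -> K -> S -> O -> Y -> J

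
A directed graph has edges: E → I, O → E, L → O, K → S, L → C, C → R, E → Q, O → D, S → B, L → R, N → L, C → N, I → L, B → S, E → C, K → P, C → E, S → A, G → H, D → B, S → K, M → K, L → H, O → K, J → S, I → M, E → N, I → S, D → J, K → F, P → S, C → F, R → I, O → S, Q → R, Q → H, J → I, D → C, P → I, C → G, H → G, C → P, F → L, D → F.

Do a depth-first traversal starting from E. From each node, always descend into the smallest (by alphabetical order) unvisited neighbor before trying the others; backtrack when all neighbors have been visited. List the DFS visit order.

Visit E
E → C
C → F
F → L
L → H
H → G
L → O
O → D
D → B
B → S
S → A
S → K
K → P
P → I
I → M
D → J
L → R
C → N
E → Q

E → C → F → L → H → G → O → D → B → S → A → K → P → I → M → J → R → N → Q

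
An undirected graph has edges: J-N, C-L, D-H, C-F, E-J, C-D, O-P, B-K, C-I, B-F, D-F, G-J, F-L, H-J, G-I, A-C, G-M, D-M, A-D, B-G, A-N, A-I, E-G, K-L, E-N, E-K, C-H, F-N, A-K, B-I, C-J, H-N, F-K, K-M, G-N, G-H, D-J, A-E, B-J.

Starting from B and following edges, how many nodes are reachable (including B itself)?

14

BFS from B visits: B, F, G, I, J, K, C, D, L, N, E, H, M, A
Reachable nodes: 14 of 16 total.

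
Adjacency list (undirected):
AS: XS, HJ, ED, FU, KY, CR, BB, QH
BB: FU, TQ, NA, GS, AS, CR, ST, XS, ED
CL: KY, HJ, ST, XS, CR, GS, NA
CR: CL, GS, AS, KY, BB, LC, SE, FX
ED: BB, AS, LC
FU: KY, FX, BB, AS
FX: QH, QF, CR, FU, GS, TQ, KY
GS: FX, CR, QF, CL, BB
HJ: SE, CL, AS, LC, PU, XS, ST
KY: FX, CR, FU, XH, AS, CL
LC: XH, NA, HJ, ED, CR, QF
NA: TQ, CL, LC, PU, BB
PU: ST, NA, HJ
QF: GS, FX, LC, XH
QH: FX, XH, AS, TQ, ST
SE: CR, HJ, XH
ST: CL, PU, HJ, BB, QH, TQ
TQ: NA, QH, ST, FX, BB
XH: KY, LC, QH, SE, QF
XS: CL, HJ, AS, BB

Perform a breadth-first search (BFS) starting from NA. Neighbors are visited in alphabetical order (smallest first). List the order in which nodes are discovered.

Visit NA; enqueue BB, CL, LC, PU, TQ → queue [BB, CL, LC, PU, TQ]
Visit BB; enqueue AS, CR, ED, FU, GS, ST, XS → queue [CL, LC, PU, TQ, AS, CR, ED, FU, GS, ST, XS]
Visit CL; enqueue HJ, KY → queue [LC, PU, TQ, AS, CR, ED, FU, GS, ST, XS, HJ, KY]
Visit LC; enqueue QF, XH → queue [PU, TQ, AS, CR, ED, FU, GS, ST, XS, HJ, KY, QF, XH]
Visit PU → queue [TQ, AS, CR, ED, FU, GS, ST, XS, HJ, KY, QF, XH]
Visit TQ; enqueue FX, QH → queue [AS, CR, ED, FU, GS, ST, XS, HJ, KY, QF, XH, FX, QH]
Visit AS → queue [CR, ED, FU, GS, ST, XS, HJ, KY, QF, XH, FX, QH]
Visit CR; enqueue SE → queue [ED, FU, GS, ST, XS, HJ, KY, QF, XH, FX, QH, SE]
Visit ED → queue [FU, GS, ST, XS, HJ, KY, QF, XH, FX, QH, SE]
Visit FU → queue [GS, ST, XS, HJ, KY, QF, XH, FX, QH, SE]
Visit GS → queue [ST, XS, HJ, KY, QF, XH, FX, QH, SE]
Visit ST → queue [XS, HJ, KY, QF, XH, FX, QH, SE]
Visit XS → queue [HJ, KY, QF, XH, FX, QH, SE]
Visit HJ → queue [KY, QF, XH, FX, QH, SE]
Visit KY → queue [QF, XH, FX, QH, SE]
Visit QF → queue [XH, FX, QH, SE]
Visit XH → queue [FX, QH, SE]
Visit FX → queue [QH, SE]
Visit QH → queue [SE]
Visit SE → queue []

NA -> BB -> CL -> LC -> PU -> TQ -> AS -> CR -> ED -> FU -> GS -> ST -> XS -> HJ -> KY -> QF -> XH -> FX -> QH -> SE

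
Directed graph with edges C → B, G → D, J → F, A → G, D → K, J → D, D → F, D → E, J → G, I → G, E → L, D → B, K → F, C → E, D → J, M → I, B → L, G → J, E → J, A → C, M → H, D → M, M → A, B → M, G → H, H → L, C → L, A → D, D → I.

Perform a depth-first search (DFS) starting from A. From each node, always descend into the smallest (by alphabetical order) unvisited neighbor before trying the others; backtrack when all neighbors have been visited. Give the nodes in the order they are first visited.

A, C, B, L, M, H, I, G, D, E, J, F, K

Visit A
A → C
C → B
B → L
B → M
M → H
M → I
I → G
G → D
D → E
E → J
J → F
D → K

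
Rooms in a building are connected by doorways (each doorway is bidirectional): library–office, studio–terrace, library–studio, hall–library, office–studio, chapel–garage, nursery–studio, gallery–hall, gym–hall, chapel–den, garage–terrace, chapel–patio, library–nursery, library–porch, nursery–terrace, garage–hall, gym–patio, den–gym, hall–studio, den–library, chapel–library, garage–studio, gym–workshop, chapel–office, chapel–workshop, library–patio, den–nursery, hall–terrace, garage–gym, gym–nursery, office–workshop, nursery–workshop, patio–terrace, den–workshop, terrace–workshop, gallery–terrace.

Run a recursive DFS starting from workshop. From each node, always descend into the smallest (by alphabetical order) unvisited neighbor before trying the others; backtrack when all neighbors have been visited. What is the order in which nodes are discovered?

workshop, chapel, den, gym, garage, hall, gallery, terrace, nursery, library, office, studio, patio, porch

Visit workshop
workshop → chapel
chapel → den
den → gym
gym → garage
garage → hall
hall → gallery
gallery → terrace
terrace → nursery
nursery → library
library → office
office → studio
library → patio
library → porch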